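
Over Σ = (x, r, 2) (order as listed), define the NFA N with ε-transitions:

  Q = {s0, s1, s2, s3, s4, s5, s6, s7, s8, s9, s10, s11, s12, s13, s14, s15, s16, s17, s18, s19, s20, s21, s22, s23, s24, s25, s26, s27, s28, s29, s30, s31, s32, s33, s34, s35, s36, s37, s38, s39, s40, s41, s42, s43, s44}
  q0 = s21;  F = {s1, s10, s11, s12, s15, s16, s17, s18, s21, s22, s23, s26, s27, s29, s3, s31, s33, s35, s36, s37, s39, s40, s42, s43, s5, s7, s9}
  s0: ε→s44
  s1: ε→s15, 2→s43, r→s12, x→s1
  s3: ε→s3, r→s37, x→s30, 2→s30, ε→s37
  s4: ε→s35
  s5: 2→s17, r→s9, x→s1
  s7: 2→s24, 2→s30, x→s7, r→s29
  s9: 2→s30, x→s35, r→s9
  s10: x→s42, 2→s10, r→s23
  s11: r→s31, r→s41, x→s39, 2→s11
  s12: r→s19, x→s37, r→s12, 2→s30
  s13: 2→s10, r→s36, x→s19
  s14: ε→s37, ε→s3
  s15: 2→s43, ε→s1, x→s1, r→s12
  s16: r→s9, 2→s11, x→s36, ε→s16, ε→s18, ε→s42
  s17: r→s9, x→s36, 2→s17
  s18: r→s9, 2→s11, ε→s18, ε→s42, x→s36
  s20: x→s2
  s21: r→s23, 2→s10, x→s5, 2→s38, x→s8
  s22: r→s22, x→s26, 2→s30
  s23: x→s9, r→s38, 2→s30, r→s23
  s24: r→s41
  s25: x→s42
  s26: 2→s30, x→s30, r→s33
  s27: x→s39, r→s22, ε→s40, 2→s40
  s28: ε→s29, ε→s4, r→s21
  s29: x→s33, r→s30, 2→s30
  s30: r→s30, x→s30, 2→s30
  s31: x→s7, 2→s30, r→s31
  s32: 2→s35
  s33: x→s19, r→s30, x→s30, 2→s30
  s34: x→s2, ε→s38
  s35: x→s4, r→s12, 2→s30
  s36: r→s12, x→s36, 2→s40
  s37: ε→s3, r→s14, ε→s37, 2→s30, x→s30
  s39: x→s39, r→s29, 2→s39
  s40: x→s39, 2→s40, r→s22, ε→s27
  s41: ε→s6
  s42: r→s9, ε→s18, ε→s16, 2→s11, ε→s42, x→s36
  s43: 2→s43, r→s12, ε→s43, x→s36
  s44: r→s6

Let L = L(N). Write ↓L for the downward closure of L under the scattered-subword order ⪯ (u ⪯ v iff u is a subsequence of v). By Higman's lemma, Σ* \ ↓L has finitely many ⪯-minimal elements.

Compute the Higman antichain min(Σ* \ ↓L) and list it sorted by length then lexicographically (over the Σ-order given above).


min(Σ*\↓L) = [r2, xxrxx, 2x2xrr].

|Q|=45, |F|=27, |δ|=126 (25 ε).
min D↑ (23 st, q0=0, F={7}): 0:x→1,r→2,2→3 1:x→4,r→5,2→6 2:x→5,r→2,2→7 3:x→8,r→2,2→3 4:x→4,r→9,2→10 5:x→11,r→5,2→7 6:x→12,r→5,2→6 7:x→7,r→7,2→7 8:x→12,r→5,2→13 9:x→14,r→9,2→7 10:x→12,r→9,2→10 11:x→11,r→9,2→7 12:x→12,r→9,2→15 13:x→16,r→17,2→13 14:x→7,r→14,2→7 15:x→16,r→18,2→15 16:x→16,r→19,2→16 17:x→20,r→17,2→7 18:x→21,r→18,2→7 19:x→22,r→7,2→7 20:x→20,r→19,2→7 21:x→7,r→22,2→7 22:x→7,r→7,2→7.
'r2': run [36, 20, 4] end={s24,s30,s41,s6} — reject; 2/2 single-dels accept.
'xxrxx': run [36, 32, 23, 12, 7, 2] end={s19,s30} rej; 5/5 del acc.
'2x2xrr': run [36, 31, 26, 15, 10, 6, 1] end={s30} rej; 6/6 single-dels accept.
3 obstructions.


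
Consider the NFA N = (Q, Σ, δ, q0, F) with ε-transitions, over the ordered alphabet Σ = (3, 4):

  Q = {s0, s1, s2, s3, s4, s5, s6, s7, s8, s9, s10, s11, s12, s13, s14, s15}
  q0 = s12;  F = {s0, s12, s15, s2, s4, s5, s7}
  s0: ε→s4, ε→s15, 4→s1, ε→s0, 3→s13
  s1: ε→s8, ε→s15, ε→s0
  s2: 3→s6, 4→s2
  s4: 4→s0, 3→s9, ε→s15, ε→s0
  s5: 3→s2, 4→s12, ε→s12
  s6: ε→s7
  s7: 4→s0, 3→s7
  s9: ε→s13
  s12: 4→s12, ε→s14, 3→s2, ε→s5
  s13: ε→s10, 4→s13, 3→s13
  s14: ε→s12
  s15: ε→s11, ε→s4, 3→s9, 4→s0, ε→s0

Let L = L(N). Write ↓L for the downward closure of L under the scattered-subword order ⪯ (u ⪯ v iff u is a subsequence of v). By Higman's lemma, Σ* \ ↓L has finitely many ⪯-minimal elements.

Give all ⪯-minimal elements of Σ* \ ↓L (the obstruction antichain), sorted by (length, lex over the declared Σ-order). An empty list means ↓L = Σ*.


Antichain: [3343].

|Q|=16, |F|=7, |δ|=34 (18 ε).
min D↑ (5 st, q0=0, F={4}): 0:3→1,4→0 1:3→2,4→1 2:3→2,4→3 3:3→4,4→3 4:3→4,4→4 (ε-aug+det+¬).
'3343': |S_i|=[15, 12, 11, 9, 3] end={s10,s13,s9} — reject; 4/4 del acc.
1 obstructions.


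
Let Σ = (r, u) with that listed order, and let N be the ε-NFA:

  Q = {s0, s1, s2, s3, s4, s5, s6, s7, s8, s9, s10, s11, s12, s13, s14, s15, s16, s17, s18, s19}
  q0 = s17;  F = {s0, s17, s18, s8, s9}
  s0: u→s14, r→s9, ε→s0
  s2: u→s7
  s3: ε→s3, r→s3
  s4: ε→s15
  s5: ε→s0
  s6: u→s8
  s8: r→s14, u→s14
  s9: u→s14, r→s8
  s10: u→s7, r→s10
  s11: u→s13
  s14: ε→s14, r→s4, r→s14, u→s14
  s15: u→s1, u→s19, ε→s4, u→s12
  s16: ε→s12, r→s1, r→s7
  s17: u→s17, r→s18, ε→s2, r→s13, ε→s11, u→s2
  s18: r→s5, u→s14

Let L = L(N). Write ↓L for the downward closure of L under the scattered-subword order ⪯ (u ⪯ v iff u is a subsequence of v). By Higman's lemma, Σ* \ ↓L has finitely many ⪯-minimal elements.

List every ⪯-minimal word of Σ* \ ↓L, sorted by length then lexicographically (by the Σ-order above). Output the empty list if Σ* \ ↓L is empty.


|Q|=20, |F|=5, |δ|=35 (9 ε).
min D↑ (6 st, q0=0, F={3}): 0:r→1,u→0 1:r→2,u→3 2:r→4,u→3 3:r→3,u→3 4:r→5,u→3 5:r→3,u→3 (ε-aug+det+¬).
'ru': N↓-sim [16, 12, 6] end={s1,s12,s14,s15,s19,s4} — reject; 2/2 single-dels accept.
'rrrrr': run [16, 12, 10, 8, 7, 6] end={s1,s12,s14,s15,s19,s4} — reject; 5/5 del acc.
2 minimals (antichain).

Antichain: [ru, rrrrr].


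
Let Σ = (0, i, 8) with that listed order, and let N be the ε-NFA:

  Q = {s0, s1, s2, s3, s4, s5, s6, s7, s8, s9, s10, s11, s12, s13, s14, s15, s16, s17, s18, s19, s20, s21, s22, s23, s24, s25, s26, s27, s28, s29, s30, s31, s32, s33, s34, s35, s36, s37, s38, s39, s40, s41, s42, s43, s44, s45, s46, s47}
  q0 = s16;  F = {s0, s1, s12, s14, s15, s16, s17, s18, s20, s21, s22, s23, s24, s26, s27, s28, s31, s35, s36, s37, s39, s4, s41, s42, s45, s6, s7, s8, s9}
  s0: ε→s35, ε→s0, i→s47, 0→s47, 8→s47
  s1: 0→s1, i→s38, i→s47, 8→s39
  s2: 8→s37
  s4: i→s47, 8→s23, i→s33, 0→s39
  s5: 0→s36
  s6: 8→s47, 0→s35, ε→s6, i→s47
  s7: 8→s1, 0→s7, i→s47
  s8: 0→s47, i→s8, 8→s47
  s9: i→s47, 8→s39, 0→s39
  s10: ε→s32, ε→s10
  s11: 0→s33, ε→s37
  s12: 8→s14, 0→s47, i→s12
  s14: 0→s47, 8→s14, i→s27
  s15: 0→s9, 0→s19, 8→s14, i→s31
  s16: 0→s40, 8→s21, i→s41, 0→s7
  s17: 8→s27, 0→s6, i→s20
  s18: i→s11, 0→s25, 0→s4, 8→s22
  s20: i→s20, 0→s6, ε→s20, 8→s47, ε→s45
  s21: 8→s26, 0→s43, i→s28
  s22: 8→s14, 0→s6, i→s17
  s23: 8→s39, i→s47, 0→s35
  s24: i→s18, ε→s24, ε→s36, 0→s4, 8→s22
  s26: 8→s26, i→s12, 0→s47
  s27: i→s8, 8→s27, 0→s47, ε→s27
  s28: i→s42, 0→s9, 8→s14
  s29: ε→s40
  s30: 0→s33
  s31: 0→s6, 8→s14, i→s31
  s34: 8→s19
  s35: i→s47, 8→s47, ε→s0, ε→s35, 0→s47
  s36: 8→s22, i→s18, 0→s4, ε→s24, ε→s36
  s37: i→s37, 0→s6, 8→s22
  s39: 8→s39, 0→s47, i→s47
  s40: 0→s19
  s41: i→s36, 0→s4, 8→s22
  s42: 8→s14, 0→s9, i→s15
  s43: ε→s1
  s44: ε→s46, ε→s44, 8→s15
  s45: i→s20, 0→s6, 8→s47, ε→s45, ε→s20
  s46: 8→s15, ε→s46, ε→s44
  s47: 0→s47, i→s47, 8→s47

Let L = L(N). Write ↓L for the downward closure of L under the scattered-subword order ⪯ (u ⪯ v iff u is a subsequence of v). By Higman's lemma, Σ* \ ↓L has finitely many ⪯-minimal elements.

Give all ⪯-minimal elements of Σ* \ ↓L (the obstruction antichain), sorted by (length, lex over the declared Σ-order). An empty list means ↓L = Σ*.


|Q|=48, |F|=29, |δ|=126 (23 ε).
min D↑ (27 st, q0=0, F={4}): 0:0→1,i→2,8→3 1:0→1,i→4,8→5 2:0→6,i→7,8→8 3:0→5,i→9,8→10 4:0→4,i→4,8→4 5:0→5,i→4,8→11 6:0→11,i→4,8→12 7:0→6,i→13,8→8 8:0→14,i→15,8→16 9:0→17,i→18,8→16 10:0→4,i→19,8→10 11:0→4,i→4,8→11 12:0→20,i→4,8→11 13:0→6,i→21,8→8 14:0→20,i→4,8→4 15:0→14,i→22,8→23 16:0→4,i→23,8→16 17:0→11,i→4,8→11 18:0→17,i→24,8→16 19:0→4,i→19,8→16 20:0→4,i→4,8→4 21:0→14,i→21,8→8 22:0→14,i→22,8→4 23:0→4,i→25,8→23 24:0→17,i→26,8→16 25:0→4,i→25,8→4 26:0→14,i→26,8→16.
'0i': N↓-sim [37, 16, 3] end={s33,s38,s47} ∉↓L; 2/2 deletions ∈↓L.
'880': run [37, 25, 7, 1] end={s47} rej; 3/3 deletions ∈↓L.
'i000': run [37, 30, 11, 4, 1] end={s47} — reject; 4/4 single-dels accept.
'i808': run [37, 30, 13, 4, 1] end={s47} — reject; 4/4 single-dels accept.
'i8ii8': N↓-sim [37, 30, 13, 9, 7, 1] end={s47} ∉↓L; 5/5 del acc.
'iiii08': N↓-sim [37, 30, 27, 24, 16, 5, 1] end={s47} ∉↓L; 6/6 del acc.
6 obstructions.

min(Σ*\↓L) = [0i, 880, i000, i808, i8ii8, iiii08].


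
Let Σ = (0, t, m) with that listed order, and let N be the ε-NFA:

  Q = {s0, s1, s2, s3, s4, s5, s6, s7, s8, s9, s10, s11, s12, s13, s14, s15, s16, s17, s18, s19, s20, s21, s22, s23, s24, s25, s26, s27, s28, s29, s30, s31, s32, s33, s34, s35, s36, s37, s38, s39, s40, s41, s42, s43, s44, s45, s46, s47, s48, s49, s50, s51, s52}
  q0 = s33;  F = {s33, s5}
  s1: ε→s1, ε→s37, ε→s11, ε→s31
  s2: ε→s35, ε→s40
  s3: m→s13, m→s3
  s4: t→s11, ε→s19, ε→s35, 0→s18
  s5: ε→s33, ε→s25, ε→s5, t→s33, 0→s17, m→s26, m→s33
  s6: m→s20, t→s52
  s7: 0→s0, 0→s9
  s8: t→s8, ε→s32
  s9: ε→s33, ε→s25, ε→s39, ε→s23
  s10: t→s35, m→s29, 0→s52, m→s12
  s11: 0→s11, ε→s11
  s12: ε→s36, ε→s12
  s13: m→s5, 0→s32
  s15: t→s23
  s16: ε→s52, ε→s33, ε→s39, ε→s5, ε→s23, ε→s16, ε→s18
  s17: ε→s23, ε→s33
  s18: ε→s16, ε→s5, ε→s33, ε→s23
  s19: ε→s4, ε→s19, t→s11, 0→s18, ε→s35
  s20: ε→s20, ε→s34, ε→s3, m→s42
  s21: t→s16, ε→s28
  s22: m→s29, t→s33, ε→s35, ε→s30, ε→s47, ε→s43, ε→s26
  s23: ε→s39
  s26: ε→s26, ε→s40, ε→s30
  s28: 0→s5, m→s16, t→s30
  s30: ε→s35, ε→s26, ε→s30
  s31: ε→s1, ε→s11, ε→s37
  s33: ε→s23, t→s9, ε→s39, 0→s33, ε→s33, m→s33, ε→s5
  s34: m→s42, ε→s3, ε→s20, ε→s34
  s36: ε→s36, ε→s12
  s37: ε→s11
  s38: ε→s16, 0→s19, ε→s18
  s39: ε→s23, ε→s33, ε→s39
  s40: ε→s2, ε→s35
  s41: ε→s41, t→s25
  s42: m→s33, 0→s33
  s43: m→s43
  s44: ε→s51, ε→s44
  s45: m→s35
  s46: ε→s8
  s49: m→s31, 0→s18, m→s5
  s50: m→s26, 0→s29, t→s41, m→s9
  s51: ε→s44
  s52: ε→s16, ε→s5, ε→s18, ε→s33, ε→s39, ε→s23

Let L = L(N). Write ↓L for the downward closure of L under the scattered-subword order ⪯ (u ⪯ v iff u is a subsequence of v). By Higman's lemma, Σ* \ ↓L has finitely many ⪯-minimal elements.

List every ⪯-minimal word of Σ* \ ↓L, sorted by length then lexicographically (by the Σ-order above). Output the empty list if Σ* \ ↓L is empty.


min(Σ*\↓L) = [].

|Q|=53, |F|=2, |δ|=129 (82 ε).
min D↑ (1 st, q0=0, F={}): 0:0→0,t→0,m→0 (ε-aug+det+¬).
L(D↑) = ∅ ⇒ ↓L = Σ*.


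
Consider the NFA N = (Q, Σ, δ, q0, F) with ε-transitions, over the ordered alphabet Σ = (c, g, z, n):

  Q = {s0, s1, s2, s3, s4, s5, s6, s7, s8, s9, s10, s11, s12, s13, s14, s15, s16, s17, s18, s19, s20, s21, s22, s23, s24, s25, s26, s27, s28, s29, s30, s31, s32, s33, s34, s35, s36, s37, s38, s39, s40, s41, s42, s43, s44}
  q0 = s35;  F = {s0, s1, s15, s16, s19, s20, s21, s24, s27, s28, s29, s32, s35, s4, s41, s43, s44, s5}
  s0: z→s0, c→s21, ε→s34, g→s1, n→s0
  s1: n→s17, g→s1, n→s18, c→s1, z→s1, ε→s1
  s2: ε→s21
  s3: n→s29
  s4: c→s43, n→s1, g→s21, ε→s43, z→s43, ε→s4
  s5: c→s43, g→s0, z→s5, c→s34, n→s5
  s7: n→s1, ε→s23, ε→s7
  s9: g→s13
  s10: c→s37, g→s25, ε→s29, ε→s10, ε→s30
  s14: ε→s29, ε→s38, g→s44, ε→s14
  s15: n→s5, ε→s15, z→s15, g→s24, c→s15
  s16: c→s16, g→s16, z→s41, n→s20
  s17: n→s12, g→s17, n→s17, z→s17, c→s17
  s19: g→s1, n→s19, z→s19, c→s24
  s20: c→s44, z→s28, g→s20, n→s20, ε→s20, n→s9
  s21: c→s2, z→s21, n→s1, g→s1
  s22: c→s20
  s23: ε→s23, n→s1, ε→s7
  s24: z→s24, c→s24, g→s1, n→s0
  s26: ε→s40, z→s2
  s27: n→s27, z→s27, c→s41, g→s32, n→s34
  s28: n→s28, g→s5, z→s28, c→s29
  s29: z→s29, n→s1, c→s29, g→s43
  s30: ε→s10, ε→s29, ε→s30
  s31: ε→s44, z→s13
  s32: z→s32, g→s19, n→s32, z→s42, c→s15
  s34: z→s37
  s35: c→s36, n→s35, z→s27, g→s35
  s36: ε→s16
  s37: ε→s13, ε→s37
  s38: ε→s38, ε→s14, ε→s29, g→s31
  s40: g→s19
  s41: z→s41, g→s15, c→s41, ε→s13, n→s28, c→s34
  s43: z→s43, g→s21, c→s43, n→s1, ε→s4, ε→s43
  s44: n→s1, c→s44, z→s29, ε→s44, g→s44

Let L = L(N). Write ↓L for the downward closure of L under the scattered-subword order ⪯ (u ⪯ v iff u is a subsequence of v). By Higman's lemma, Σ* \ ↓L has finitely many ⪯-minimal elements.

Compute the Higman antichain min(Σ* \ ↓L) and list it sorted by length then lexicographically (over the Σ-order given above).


A = [cncnn, zgggn].

|Q|=45, |F|=18, |δ|=128 (32 ε).
min D↑ (18 st, q0=0, F={16}): 0:c→1,g→0,z→2,n→0 1:c→1,g→1,z→3,n→4 2:c→3,g→5,z→2,n→2 3:c→3,g→6,z→3,n→7 4:c→8,g→4,z→7,n→4 5:c→6,g→9,z→5,n→5 6:c→6,g→10,z→6,n→11 7:c→12,g→11,z→7,n→7 8:c→8,g→8,z→12,n→13 9:c→10,g→13,z→9,n→9 10:c→10,g→13,z→10,n→14 11:c→15,g→14,z→11,n→11 12:c→12,g→15,z→12,n→13 13:c→13,g→13,z→13,n→16 14:c→17,g→13,z→14,n→14 15:c→15,g→17,z→15,n→13 16:c→16,g→16,z→16,n→16 17:c→17,g→13,z→17,n→13.
'cncnn': |S_i|=[28, 23, 18, 13, 4, 3] end={s12,s17,s18} rej; 5/5 deletions ∈↓L.
'zgggn': N↓-sim [28, 22, 18, 12, 4, 3] end={s12,s17,s18} ∉↓L; 5/5 del acc.
2 minimals (antichain).


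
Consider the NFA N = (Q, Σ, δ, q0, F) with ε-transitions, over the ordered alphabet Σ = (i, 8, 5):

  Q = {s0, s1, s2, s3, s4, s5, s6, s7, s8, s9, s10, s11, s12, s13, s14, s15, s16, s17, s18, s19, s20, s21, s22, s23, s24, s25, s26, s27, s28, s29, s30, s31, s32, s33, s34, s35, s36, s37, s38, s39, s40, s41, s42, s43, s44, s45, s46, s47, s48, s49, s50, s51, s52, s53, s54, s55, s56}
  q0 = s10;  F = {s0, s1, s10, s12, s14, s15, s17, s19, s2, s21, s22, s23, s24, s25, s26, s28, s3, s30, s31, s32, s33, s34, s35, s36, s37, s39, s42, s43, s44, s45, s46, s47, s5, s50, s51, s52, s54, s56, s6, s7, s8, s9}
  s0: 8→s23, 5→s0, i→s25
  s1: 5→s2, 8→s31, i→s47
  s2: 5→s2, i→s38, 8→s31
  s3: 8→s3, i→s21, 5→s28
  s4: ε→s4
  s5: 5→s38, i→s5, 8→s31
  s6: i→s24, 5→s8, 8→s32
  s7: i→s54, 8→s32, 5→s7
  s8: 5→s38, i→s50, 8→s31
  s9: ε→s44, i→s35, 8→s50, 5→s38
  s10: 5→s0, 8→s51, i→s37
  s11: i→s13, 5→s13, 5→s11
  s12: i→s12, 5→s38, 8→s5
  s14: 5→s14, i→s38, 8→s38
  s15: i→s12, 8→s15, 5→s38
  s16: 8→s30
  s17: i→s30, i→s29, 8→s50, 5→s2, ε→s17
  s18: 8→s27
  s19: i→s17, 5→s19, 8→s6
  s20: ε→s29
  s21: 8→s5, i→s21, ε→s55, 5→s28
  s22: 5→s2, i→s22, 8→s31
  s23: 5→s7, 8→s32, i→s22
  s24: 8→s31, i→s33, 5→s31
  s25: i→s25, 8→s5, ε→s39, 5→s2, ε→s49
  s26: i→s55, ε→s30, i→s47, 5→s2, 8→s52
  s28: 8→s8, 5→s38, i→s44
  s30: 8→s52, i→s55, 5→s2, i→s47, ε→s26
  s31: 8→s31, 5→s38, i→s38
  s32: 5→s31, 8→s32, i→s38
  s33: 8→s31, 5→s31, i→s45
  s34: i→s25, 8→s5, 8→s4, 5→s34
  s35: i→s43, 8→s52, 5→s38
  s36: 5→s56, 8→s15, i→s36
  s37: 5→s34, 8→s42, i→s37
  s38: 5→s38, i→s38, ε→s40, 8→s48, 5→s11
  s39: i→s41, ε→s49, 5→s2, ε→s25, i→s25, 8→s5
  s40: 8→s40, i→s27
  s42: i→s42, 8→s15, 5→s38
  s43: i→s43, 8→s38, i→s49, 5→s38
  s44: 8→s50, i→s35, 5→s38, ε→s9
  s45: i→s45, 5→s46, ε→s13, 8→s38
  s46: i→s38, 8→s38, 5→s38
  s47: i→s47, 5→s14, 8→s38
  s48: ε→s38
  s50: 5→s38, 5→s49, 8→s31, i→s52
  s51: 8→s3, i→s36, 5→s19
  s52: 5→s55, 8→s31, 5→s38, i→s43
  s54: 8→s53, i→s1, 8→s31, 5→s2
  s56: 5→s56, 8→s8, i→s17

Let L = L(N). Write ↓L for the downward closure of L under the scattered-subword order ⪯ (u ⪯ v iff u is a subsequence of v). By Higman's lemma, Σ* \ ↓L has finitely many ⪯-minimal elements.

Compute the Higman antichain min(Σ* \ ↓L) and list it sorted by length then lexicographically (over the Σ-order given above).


A = [i85, 8855, 5i5i, 588i, 88i88i, 85iii8].

|Q|=57, |F|=42, |δ|=161 (15 ε).
min D↑ (40 st, q0=0, F={12}): 0:i→1,8→2,5→3 1:i→1,8→4,5→5 2:i→6,8→7,5→8 3:i→9,8→10,5→3 4:i→4,8→11,5→12 5:i→9,8→13,5→5 6:i→6,8→11,5→14 7:i→15,8→7,5→16 8:i→17,8→18,5→8 9:i→9,8→13,5→19 10:i→20,8→21,5→22 11:i→23,8→11,5→12 12:i→12,8→12,5→12 13:i→13,8→24,5→12 14:i→17,8→25,5→14 15:i→15,8→13,5→16 16:i→26,8→25,5→12 17:i→27,8→28,5→19 18:i→29,8→21,5→25 19:i→12,8→24,5→19 20:i→20,8→24,5→19 21:i→12,8→21,5→24 22:i→30,8→21,5→22 23:i→23,8→13,5→12 24:i→12,8→24,5→12 25:i→28,8→24,5→12 26:i→31,8→28,5→12 27:i→32,8→33,5→19 28:i→33,8→24,5→12 29:i→34,8→24,5→24 30:i→35,8→24,5→19 31:i→36,8→33,5→12 32:i→32,8→12,5→37 33:i→36,8→24,5→12 34:i→38,8→24,5→24 35:i→32,8→24,5→19 36:i→36,8→12,5→12 37:i→12,8→12,5→37 38:i→38,8→12,5→39 39:i→12,8→12,5→12 [Hopcroft].
'i85': run [54, 45, 19, 8] end={s11,s13,s27,s38,s40,s48,s49,s55} ∉↓L; 3/3 del acc.
'8855': N↓-sim [54, 47, 29, 18, 8] end={s11,s13,s27,s38,s40,s48,s49,s55} — reject; 4/4 del acc.
'5i5i': N↓-sim [54, 45, 34, 12, 6] end={s11,s13,s27,s38,s40,s48} ∉↓L; 4/4 del acc.
'588i': run [54, 45, 30, 9, 6] end={s11,s13,s27,s38,s40,s48} rej; 4/4 single-dels accept.
'88i88i': N↓-sim [54, 47, 29, 24, 14, 7, 6] end={s11,s13,s27,s38,s40,s48} ∉↓L; 6/6 deletions ∈↓L.
'85iii8': |S_i|=[54, 47, 36, 29, 22, 13, 6] end={s11,s13,s27,s38,s40,s48} — reject; 6/6 deletions ∈↓L.
6 words, ⪯-incomp.


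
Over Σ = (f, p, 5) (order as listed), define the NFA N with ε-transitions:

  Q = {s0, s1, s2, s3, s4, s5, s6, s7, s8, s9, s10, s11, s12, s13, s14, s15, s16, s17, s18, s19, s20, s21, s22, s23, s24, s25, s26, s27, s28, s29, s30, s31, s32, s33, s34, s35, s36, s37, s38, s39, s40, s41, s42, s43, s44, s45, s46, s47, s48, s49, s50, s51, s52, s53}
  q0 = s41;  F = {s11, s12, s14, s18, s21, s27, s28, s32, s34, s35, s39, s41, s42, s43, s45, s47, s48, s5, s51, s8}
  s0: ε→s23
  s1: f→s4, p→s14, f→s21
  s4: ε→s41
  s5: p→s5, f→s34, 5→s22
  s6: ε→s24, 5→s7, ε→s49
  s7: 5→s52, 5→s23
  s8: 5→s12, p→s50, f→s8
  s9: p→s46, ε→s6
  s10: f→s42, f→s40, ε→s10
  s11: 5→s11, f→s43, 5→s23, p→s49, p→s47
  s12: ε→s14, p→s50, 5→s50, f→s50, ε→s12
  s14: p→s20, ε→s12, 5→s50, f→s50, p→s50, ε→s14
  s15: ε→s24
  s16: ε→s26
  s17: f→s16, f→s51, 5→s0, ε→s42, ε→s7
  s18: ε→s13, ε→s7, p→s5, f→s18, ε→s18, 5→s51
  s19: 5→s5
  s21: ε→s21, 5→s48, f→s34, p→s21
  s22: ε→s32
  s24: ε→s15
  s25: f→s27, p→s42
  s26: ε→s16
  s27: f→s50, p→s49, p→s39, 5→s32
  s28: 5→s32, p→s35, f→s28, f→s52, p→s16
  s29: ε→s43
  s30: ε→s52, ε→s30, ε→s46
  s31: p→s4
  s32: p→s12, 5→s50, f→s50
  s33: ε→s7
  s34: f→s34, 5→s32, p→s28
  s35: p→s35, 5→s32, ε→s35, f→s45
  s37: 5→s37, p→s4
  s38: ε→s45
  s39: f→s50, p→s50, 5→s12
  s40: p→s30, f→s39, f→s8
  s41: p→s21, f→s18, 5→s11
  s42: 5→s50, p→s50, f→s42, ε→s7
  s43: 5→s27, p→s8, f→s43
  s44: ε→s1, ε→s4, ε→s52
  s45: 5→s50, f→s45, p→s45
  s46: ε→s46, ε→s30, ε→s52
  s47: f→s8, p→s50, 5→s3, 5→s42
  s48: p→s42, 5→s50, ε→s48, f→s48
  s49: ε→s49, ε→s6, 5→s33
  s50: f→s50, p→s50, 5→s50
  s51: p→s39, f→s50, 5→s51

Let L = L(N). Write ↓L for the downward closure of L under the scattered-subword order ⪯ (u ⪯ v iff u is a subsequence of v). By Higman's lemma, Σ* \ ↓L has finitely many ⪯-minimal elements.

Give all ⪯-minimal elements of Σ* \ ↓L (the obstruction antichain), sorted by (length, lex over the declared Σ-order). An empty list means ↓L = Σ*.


|Q|=54, |F|=20, |δ|=130 (38 ε).
min D↑ (20 st, q0=0, F={11}): 0:f→1,p→2,5→3 1:f→1,p→4,5→5 2:f→6,p→2,5→7 3:f→8,p→9,5→3 4:f→6,p→4,5→10 5:f→11,p→12,5→5 6:f→6,p→13,5→10 7:f→7,p→14,5→11 8:f→8,p→15,5→16 9:f→15,p→11,5→14 10:f→11,p→17,5→11 11:f→11,p→11,5→11 12:f→11,p→11,5→17 13:f→13,p→18,5→10 14:f→14,p→11,5→11 15:f→15,p→11,5→17 16:f→11,p→12,5→10 17:f→11,p→11,5→11 18:f→19,p→18,5→10 19:f→19,p→19,5→11 [Hopcroft].
'f5f': |S_i|=[35, 30, 17, 1] end={s50} rej; 3/3 del acc.
'p55': |S_i|=[35, 28, 13, 3] end={s23,s50,s52} ∉↓L; 3/3 del acc.
'5pp': run [35, 24, 17, 2] end={s20,s50} — reject; 3/3 deletions ∈↓L.
'5f555': N↓-sim [35, 24, 19, 15, 9, 3] end={s23,s50,s52} — reject; 5/5 deletions ∈↓L.
'pfppf5': |S_i|=[35, 28, 17, 14, 9, 2, 1] end={s50} ∉↓L; 6/6 deletions ∈↓L.
5 obstructions.

min(Σ*\↓L) = [f5f, p55, 5pp, 5f555, pfppf5].


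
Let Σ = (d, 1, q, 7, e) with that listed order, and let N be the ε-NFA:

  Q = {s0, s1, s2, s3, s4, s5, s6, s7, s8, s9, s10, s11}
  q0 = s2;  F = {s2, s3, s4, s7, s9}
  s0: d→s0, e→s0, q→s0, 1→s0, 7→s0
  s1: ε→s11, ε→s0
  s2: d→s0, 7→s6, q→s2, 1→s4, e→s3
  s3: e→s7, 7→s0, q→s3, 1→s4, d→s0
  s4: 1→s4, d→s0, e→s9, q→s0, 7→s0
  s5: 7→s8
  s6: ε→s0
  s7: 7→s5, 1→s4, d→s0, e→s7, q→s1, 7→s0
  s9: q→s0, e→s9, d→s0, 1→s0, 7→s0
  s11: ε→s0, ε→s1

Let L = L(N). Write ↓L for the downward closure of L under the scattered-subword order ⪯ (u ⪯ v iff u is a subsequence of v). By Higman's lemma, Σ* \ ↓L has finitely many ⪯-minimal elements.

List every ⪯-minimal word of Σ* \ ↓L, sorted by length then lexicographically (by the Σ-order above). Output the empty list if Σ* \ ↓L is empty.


Antichain: [d, 7, 1q, 1e1, eeq].

|Q|=12, |F|=5, |δ|=37 (5 ε).
min D↑ (6 st, q0=0, F={1}): 0:d→1,1→2,q→0,7→1,e→3 1:d→1,1→1,q→1,7→1,e→1 2:d→1,1→2,q→1,7→1,e→4 3:d→1,1→2,q→3,7→1,e→5 4:d→1,1→1,q→1,7→1,e→4 5:d→1,1→2,q→1,7→1,e→5.
'd': |S_i|=[11, 1] end={s0} — reject; 1/1 single-dels accept.
'7': N↓-sim [11, 4] end={s0,s5,s6,s8} rej; 1/1 del acc.
'1q': |S_i|=[11, 3, 1] end={s0} rej; 2/2 deletions ∈↓L.
'1e1': N↓-sim [11, 3, 2, 1] end={s0} rej; 3/3 single-dels accept.
'eeq': N↓-sim [11, 9, 8, 3] end={s0,s1,s11} — reject; 3/3 deletions ∈↓L.
5 words, ⪯-incomp.


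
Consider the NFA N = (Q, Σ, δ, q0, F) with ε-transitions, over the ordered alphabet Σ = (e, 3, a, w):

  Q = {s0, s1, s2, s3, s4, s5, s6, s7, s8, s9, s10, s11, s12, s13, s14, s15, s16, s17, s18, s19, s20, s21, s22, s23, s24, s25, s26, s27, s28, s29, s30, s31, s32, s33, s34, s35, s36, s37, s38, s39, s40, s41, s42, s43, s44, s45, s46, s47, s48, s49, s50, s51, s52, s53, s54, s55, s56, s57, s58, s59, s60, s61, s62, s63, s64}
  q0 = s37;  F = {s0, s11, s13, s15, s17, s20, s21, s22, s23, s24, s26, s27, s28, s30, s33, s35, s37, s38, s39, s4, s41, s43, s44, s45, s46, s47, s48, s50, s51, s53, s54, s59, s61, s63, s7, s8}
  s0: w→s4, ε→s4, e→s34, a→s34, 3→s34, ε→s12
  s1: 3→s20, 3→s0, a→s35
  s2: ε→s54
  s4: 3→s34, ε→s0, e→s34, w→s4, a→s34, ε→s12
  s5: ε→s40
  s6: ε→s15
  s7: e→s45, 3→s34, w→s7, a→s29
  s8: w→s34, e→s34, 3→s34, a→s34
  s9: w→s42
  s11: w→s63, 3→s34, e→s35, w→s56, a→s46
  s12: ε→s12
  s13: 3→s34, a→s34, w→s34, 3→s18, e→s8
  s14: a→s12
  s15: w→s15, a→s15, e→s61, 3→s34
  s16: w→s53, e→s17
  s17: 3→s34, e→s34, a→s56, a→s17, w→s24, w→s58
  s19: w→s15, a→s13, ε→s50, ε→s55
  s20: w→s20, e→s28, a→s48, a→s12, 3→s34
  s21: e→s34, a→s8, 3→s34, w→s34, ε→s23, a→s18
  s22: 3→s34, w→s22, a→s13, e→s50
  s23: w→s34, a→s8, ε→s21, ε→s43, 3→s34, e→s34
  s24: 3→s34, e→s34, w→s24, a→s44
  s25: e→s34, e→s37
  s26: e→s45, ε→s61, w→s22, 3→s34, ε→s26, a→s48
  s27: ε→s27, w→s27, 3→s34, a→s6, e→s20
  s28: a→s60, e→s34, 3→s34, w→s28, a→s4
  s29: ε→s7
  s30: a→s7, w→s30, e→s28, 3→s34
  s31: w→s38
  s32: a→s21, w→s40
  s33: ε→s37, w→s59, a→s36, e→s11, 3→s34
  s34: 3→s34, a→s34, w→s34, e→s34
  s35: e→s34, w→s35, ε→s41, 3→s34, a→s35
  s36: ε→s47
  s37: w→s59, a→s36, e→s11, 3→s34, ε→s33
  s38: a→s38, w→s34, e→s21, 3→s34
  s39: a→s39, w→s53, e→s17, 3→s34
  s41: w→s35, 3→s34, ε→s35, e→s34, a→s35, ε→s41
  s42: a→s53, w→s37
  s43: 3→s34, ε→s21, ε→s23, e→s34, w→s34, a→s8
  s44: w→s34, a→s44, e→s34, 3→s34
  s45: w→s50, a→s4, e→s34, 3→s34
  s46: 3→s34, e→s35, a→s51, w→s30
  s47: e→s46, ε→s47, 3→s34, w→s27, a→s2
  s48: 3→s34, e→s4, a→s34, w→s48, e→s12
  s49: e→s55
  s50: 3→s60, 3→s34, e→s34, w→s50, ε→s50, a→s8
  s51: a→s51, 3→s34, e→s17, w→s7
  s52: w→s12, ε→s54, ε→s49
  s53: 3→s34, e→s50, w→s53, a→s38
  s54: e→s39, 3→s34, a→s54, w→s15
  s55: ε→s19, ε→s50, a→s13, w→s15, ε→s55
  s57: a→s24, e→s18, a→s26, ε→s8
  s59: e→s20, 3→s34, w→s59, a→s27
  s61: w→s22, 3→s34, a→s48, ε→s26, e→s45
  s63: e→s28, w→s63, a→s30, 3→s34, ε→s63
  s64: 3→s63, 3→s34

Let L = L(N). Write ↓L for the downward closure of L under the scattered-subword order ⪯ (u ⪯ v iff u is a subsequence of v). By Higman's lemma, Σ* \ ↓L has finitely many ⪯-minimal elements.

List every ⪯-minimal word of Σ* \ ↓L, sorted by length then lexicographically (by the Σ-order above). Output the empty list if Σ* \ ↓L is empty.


Antichain: [3, eee, weaa, aaewaw].

|Q|=65, |F|=36, |δ|=217 (35 ε).
min D↑ (31 st, q0=0, F={2}): 0:e→1,3→2,a→3,w→4 1:e→5,3→2,a→6,w→7 2:e→2,3→2,a→2,w→2 3:e→6,3→2,a→8,w→9 4:e→10,3→2,a→9,w→4 5:e→2,3→2,a→5,w→5 6:e→5,3→2,a→11,w→12 7:e→13,3→2,a→12,w→7 8:e→14,3→2,a→8,w→15 9:e→10,3→2,a→15,w→9 10:e→13,3→2,a→16,w→10 11:e→17,3→2,a→11,w→18 12:e→13,3→2,a→18,w→12 13:e→2,3→2,a→19,w→13 14:e→17,3→2,a→14,w→20 15:e→21,3→2,a→15,w→15 16:e→19,3→2,a→2,w→16 17:e→2,3→2,a→17,w→22 18:e→23,3→2,a→18,w→18 19:e→2,3→2,a→2,w→19 20:e→24,3→2,a→25,w→20 21:e→23,3→2,a→16,w→26 22:e→2,3→2,a→27,w→22 23:e→2,3→2,a→19,w→24 24:e→2,3→2,a→28,w→24 25:e→29,3→2,a→25,w→2 26:e→24,3→2,a→30,w→26 27:e→2,3→2,a→27,w→2 28:e→2,3→2,a→2,w→2 29:e→2,3→2,a→28,w→2 30:e→28,3→2,a→2,w→2 [Hopcroft].
'3': run [46, 3] end={s18,s34,s60} rej; 1/1 deletions ∈↓L.
'eee': N↓-sim [46, 36, 20, 1] end={s34} ∉↓L; 3/3 deletions ∈↓L.
'weaa': |S_i|=[46, 35, 19, 9, 1] end={s34} ∉↓L; 4/4 deletions ∈↓L.
'aaewaw': N↓-sim [46, 41, 34, 25, 19, 9, 1] end={s34} ∉↓L; 6/6 single-dels accept.
4 words, ⪯-incomp.


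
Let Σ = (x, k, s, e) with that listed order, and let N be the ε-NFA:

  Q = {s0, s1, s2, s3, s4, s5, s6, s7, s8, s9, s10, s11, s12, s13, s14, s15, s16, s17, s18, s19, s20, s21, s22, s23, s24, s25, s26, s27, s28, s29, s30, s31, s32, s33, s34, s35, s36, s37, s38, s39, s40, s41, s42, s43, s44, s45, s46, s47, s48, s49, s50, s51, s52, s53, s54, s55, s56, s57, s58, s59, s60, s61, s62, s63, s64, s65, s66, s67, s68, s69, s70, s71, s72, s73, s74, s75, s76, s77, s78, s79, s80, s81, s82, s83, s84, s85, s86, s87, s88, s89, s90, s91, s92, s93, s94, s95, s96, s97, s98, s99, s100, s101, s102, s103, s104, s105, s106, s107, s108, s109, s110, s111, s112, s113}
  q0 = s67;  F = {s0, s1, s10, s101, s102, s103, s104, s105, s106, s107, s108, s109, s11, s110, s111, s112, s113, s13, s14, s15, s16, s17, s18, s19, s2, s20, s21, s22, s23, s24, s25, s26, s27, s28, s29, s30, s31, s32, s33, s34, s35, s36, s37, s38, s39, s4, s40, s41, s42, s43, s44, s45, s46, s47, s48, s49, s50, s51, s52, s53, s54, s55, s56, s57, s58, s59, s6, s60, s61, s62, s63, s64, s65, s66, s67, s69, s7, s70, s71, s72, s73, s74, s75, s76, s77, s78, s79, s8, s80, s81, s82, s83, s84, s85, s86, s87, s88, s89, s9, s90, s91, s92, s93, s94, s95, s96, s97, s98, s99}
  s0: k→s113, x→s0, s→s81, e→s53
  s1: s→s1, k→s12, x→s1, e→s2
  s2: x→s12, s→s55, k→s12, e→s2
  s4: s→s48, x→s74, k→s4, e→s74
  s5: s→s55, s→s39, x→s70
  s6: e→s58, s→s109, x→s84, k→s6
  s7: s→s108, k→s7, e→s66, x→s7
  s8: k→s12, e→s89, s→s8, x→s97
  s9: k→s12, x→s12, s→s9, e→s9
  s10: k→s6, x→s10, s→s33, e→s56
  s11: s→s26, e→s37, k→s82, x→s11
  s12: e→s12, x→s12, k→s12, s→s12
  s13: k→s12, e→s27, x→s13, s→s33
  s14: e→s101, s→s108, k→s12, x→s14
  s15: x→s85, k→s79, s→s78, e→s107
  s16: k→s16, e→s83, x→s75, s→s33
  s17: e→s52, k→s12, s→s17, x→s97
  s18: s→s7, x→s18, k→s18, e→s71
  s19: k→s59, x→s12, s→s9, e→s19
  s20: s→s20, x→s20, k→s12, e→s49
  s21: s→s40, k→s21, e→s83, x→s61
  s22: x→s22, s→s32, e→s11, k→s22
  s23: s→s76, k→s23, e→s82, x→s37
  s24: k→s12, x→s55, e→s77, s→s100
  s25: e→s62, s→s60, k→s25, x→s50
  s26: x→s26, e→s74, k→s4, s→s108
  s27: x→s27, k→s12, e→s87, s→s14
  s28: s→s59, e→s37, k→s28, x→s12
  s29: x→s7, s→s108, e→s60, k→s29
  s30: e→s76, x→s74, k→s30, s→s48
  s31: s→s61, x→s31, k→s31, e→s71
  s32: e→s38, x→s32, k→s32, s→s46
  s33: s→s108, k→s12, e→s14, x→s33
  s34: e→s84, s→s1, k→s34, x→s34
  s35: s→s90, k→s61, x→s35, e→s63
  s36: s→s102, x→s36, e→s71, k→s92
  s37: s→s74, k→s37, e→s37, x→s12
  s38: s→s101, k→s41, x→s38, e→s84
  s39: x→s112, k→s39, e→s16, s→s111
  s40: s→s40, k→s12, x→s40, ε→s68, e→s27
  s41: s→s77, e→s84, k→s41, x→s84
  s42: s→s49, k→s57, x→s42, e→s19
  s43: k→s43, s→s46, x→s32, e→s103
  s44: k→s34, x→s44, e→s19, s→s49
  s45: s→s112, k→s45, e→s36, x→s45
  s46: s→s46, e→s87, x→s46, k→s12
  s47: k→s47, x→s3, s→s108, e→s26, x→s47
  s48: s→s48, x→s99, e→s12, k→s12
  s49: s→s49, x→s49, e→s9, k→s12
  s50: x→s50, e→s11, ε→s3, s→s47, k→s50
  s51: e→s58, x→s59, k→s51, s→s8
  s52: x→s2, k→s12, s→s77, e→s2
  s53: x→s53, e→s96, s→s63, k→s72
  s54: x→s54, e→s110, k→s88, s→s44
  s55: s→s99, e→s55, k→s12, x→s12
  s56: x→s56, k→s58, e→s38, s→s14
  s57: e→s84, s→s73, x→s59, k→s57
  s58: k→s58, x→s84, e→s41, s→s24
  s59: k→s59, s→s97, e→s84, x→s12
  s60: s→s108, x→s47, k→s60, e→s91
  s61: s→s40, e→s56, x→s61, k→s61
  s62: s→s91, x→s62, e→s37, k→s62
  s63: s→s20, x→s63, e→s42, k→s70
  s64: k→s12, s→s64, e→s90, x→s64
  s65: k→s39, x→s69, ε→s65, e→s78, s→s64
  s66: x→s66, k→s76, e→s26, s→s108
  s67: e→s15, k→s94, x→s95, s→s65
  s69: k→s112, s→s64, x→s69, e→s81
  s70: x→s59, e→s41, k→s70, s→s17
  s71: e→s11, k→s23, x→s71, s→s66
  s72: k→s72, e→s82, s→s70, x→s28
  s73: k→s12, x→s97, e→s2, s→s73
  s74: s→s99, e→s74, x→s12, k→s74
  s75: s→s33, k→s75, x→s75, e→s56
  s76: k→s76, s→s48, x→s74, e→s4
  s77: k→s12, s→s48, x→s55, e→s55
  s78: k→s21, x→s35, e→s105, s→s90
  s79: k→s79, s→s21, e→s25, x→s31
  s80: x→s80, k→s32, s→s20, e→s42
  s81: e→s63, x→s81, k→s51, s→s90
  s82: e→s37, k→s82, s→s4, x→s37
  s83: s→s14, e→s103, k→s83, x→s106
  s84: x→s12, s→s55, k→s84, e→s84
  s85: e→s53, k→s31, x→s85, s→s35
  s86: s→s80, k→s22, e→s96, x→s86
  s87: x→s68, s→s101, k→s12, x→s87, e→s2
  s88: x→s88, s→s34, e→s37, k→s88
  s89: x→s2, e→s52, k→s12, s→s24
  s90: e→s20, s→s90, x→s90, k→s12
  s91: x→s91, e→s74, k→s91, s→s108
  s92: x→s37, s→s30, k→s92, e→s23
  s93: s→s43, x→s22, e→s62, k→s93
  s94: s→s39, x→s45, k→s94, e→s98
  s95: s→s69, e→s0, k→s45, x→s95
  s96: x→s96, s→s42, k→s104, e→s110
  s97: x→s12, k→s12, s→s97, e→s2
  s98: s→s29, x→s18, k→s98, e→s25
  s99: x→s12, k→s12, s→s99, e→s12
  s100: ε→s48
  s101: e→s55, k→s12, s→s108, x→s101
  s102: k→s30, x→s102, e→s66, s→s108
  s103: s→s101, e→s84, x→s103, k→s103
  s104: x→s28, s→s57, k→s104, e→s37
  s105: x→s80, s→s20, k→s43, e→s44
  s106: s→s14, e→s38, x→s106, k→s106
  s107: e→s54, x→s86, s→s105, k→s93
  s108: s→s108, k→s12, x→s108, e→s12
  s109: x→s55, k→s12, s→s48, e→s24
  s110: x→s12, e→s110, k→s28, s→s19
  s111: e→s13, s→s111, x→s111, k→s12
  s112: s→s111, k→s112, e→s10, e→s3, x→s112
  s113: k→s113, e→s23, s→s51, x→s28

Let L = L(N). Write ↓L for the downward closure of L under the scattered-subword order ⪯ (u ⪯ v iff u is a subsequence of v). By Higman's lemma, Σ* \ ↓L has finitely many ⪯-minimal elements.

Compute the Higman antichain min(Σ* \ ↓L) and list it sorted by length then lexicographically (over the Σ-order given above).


|Q|=114, |F|=109, |δ|=450 (4 ε).
min D↑ (110 st, q0=0, F={25}): 0:x→1,k→2,s→3,e→4 1:x→1,k→5,s→6,e→7 2:x→5,k→2,s→8,e→9 3:x→6,k→8,s→10,e→11 4:x→12,k→13,s→11,e→14 5:x→5,k→5,s→15,e→16 6:x→6,k→15,s→10,e→17 7:x→7,k→18,s→17,e→19 8:x→15,k→8,s→20,e→21 9:x→22,k→9,s→23,e→24 10:x→10,k→25,s→10,e→26 11:x→27,k→28,s→26,e→29 12:x→12,k→30,s→27,e→19 13:x→30,k→13,s→28,e→24 14:x→31,k→32,s→29,e→33 15:x→15,k→15,s→20,e→34 16:x→16,k→35,s→36,e→37 17:x→17,k→38,s→26,e→39 18:x→40,k→18,s→38,e→41 19:x→19,k→42,s→39,e→43 20:x→20,k→25,s→20,e→44 21:x→45,k→21,s→46,e→47 22:x→22,k→22,s→48,e→37 23:x→48,k→23,s→49,e→50 24:x→51,k→24,s→50,e→52 25:x→25,k→25,s→25,e→25 26:x→26,k→25,s→26,e→53 27:x→27,k→54,s→26,e→39 28:x→54,k→28,s→55,e→47 29:x→56,k→57,s→53,e→58 30:x→30,k→30,s→54,e→37 31:x→31,k→59,s→56,e→43 32:x→59,k→32,s→57,e→52 33:x→33,k→60,s→58,e→61 34:x→34,k→62,s→46,e→63 35:x→64,k→35,s→65,e→41 36:x→36,k→65,s→49,e→66 37:x→37,k→41,s→66,e→67 38:x→68,k→38,s→69,e→70 39:x→39,k→71,s→53,e→72 40:x→25,k→40,s→68,e→64 41:x→64,k→41,s→73,e→74 42:x→40,k→42,s→71,e→74 43:x→43,k→75,s→72,e→61 44:x→44,k→25,s→46,e→76 45:x→45,k→45,s→46,e→63 46:x→46,k→25,s→49,e→77 47:x→78,k→47,s→77,e→79 48:x→48,k→48,s→49,e→66 49:x→49,k→25,s→49,e→25 50:x→80,k→50,s→49,e→81 51:x→51,k→51,s→80,e→67 52:x→52,k→52,s→81,e→64 53:x→53,k→25,s→53,e→82 54:x→54,k→54,s→55,e→63 55:x→55,k→25,s→55,e→76 56:x→56,k→83,s→53,e→72 57:x→83,k→57,s→84,e→79 58:x→58,k→85,s→82,e→86 59:x→59,k→59,s→83,e→67 60:x→60,k→60,s→85,e→64 61:x→25,k→40,s→86,e→61 62:x→87,k→62,s→88,e→70 63:x→63,k→70,s→77,e→89 64:x→25,k→64,s→90,e→64 65:x→90,k→65,s→91,e→73 66:x→66,k→73,s→49,e→92 67:x→67,k→74,s→92,e→64 68:x→25,k→68,s→93,e→87 69:x→93,k→25,s→69,e→94 70:x→87,k→70,s→95,e→96 71:x→68,k→71,s→97,e→96 72:x→72,k→98,s→82,e→86 73:x→90,k→73,s→91,e→99 74:x→64,k→74,s→99,e→64 75:x→40,k→75,s→98,e→64 76:x→76,k→25,s→77,e→100 77:x→77,k→25,s→49,e→101 78:x→78,k→78,s→77,e→89 79:x→79,k→79,s→101,e→87 80:x→80,k→80,s→49,e→92 81:x→81,k→81,s→49,e→90 82:x→82,k→25,s→82,e→102 83:x→83,k→83,s→84,e→89 84:x→84,k→25,s→84,e→100 85:x→85,k→85,s→103,e→87 86:x→25,k→68,s→102,e→86 87:x→25,k→87,s→104,e→87 88:x→104,k→25,s→91,e→95 89:x→89,k→96,s→101,e→87 90:x→25,k→90,s→105,e→90 91:x→105,k→25,s→91,e→25 92:x→92,k→99,s→49,e→90 93:x→25,k→25,s→93,e→106 94:x→106,k→25,s→95,e→107 95:x→104,k→25,s→91,e→108 96:x→87,k→96,s→108,e→87 97:x→93,k→25,s→97,e→107 98:x→68,k→98,s→109,e→87 99:x→90,k→99,s→91,e→90 100:x→100,k→25,s→101,e→106 101:x→101,k→25,s→49,e→104 102:x→25,k→25,s→102,e→102 103:x→103,k→25,s→103,e→106 104:x→25,k→25,s→105,e→104 105:x→25,k→25,s→105,e→25 106:x→25,k→25,s→104,e→106 107:x→106,k→25,s→108,e→106 108:x→104,k→25,s→91,e→104 109:x→93,k→25,s→109,e→106 [Hopcroft].
'ssk': run [113, 79, 32, 1] end={s12} rej; 3/3 deletions ∈↓L.
'xekxx': N↓-sim [113, 95, 65, 35, 10, 1] end={s12} ∉↓L; 5/5 deletions ∈↓L.
'kesse': |S_i|=[113, 86, 56, 25, 5, 1] end={s12} rej; 5/5 del acc.
'eeeex': N↓-sim [113, 103, 73, 40, 13, 1] end={s12} rej; 5/5 deletions ∈↓L.
4 minimals (antichain).

min(Σ*\↓L) = [ssk, xekxx, kesse, eeeex].


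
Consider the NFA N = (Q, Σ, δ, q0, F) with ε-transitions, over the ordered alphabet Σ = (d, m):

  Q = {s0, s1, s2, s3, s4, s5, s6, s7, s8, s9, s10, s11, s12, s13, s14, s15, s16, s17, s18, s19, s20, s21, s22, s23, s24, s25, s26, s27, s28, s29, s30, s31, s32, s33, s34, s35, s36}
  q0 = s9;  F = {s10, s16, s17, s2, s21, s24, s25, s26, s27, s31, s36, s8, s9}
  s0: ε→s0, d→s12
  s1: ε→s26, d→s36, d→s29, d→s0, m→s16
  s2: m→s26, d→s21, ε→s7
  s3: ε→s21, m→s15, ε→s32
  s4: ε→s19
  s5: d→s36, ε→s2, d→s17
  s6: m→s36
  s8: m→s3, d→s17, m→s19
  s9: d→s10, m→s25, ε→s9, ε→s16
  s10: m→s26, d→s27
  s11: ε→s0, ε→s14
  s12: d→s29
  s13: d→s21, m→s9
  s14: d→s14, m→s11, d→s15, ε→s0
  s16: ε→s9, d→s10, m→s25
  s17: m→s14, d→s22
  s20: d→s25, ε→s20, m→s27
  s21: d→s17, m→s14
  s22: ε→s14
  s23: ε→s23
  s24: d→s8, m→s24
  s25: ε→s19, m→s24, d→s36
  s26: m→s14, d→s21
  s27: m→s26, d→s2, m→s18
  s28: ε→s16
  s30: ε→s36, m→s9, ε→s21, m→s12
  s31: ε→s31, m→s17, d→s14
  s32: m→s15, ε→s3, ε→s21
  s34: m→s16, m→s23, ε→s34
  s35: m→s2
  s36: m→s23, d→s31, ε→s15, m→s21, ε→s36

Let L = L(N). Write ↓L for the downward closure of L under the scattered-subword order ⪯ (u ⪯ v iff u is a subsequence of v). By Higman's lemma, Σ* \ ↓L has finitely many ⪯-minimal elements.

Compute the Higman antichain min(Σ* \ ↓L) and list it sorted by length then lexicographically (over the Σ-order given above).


|Q|=37, |F|=13, |δ|=78 (26 ε).
min D↑ (13 st, q0=0, F={9}): 0:d→1,m→2 1:d→3,m→4 2:d→5,m→6 3:d→7,m→4 4:d→8,m→9 5:d→10,m→8 6:d→11,m→6 7:d→8,m→4 8:d→12,m→9 9:d→9,m→9 10:d→9,m→12 11:d→12,m→8 12:d→9,m→9.
'dmm': |S_i|=[26, 22, 15, 6] end={s0,s11,s12,s14,s15,s29} rej; 3/3 deletions ∈↓L.
'mddd': run [26, 20, 16, 9, 7] end={s0,s11,s12,s14,s15,s22,s29} ∉↓L; 4/4 del acc.
'ddddm': |S_i|=[26, 22, 15, 12, 9, 6] end={s0,s11,s12,s14,s15,s29} rej; 5/5 single-dels accept.
'mmddm': N↓-sim [26, 20, 15, 13, 8, 6] end={s0,s11,s12,s14,s15,s29} — reject; 5/5 del acc.
'dddddd': run [26, 22, 15, 12, 9, 8, 7] end={s0,s11,s12,s14,s15,s22,s29} ∉↓L; 6/6 deletions ∈↓L.
5 obstructions.

min(Σ*\↓L) = [dmm, mddd, ddddm, mmddm, dddddd].


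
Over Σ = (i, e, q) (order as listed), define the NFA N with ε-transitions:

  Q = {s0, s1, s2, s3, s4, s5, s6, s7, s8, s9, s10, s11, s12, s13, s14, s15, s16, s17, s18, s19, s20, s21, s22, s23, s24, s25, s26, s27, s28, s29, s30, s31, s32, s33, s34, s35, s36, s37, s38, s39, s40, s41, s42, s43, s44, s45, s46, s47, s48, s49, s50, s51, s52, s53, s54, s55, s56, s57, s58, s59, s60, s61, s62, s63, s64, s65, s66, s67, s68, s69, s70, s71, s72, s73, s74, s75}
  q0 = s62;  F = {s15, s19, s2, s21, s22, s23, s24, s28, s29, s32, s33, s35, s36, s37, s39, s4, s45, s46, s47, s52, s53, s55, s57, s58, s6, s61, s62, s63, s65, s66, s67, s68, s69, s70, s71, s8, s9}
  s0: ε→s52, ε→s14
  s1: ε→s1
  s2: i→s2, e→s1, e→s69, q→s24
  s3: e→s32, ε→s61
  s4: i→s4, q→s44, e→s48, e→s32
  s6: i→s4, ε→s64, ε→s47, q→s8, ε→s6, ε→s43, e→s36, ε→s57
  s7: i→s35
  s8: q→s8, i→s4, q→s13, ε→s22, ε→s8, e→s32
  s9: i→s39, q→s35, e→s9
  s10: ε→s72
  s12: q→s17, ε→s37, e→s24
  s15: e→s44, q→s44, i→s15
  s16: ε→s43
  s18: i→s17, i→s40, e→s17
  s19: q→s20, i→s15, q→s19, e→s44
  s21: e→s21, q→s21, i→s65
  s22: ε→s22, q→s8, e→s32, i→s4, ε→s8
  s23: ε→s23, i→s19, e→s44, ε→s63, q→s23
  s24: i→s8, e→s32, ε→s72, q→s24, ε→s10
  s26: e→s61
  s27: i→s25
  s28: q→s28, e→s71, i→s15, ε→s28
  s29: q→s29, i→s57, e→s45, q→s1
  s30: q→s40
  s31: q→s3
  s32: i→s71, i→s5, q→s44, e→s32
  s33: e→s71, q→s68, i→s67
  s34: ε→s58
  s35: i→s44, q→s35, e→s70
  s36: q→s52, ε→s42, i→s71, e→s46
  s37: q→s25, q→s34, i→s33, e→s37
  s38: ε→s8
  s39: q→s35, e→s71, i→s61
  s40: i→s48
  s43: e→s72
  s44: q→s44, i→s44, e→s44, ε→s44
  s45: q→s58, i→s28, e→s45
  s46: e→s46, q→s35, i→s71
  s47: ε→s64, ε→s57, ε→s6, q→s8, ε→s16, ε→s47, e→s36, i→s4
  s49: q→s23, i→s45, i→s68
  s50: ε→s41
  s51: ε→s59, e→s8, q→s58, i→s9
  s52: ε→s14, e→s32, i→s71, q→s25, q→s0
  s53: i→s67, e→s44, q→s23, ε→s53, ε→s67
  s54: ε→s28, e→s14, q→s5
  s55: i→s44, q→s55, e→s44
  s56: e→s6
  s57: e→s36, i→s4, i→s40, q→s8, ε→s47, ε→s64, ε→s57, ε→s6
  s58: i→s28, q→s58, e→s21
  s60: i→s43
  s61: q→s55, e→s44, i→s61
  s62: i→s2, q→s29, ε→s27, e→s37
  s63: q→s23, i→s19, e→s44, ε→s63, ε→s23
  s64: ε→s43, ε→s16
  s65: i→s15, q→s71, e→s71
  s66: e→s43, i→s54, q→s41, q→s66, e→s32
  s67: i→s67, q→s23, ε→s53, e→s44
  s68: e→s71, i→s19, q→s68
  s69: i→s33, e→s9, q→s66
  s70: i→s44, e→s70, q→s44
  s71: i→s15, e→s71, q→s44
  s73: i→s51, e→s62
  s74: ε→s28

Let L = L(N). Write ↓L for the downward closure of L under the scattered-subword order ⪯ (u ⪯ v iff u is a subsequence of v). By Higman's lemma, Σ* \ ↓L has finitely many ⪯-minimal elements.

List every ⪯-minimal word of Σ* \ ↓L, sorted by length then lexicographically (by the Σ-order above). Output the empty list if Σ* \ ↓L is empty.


|Q|=76, |F|=37, |δ|=197 (47 ε).
min D↑ (33 st, q0=0, F={23}): 0:i→1,e→2,q→3 1:i→1,e→4,q→5 2:i→6,e→2,q→7 3:i→8,e→9,q→3 4:i→6,e→10,q→11 5:i→12,e→13,q→5 6:i→14,e→15,q→16 7:i→17,e→18,q→7 8:i→19,e→20,q→12 9:i→17,e→9,q→7 10:i→21,e→10,q→22 11:i→17,e→13,q→11 12:i→19,e→13,q→12 13:i→15,e→13,q→23 14:i→14,e→23,q→24 15:i→25,e→15,q→23 16:i→26,e→15,q→16 17:i→25,e→15,q→17 18:i→27,e→18,q→18 19:i→19,e→13,q→23 20:i→15,e→28,q→29 21:i→30,e→15,q→22 22:i→23,e→31,q→22 23:i→23,e→23,q→23 24:i→26,e→23,q→24 25:i→25,e→23,q→23 26:i→25,e→23,q→26 27:i→25,e→15,q→15 28:i→15,e→28,q→22 29:i→15,e→13,q→29 30:i→30,e→23,q→32 31:i→23,e→31,q→23 32:i→23,e→23,q→32 [Hopcroft].
'iqeq': run [57, 49, 30, 10, 1] end={s44} rej; 4/4 del acc.
'eiie': run [57, 41, 21, 10, 1] end={s44} ∉↓L; 4/4 deletions ∈↓L.
'eieq': N↓-sim [57, 41, 21, 5, 1] end={s44} — reject; 4/4 del acc.
'qiiq': N↓-sim [57, 46, 32, 8, 1] end={s44} — reject; 4/4 single-dels accept.
'ieeqi': N↓-sim [57, 49, 35, 15, 4, 1] end={s44} rej; 5/5 del acc.
'eqeiqq': run [57, 41, 27, 11, 5, 3, 1] end={s44} ∉↓L; 6/6 single-dels accept.
6 obstructions.

Antichain: [iqeq, eiie, eieq, qiiq, ieeqi, eqeiqq].
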